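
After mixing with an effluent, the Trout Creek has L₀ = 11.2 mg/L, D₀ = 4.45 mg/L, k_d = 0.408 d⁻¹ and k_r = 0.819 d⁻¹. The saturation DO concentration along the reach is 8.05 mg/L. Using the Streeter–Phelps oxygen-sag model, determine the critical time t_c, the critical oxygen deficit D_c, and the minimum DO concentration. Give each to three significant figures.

t_c ≈ 0.452 d; D_c ≈ 4.64 mg/L; min DO ≈ 3.41 mg/L

With k_r/k_d = 2.007 and 1 − D₀(k_r−k_d)/(k_d L₀) = 0.5998,
t_c = ln(2.007 × 0.5998) / (0.819 − 0.408) = ln(1.204) / 0.4110 = 0.1856/0.4110 = 0.4515 d.
D_c = (k_d/k_r) L₀ e^(−k_d t_c) = (0.408/0.819) × 11.2 × e^(−0.408×0.4515) = 0.4982 × 11.2 × 0.8317 = 4.641 mg/L.
Minimum DO = C_s − D_c = 8.05 − 4.641 = 3.409 mg/L.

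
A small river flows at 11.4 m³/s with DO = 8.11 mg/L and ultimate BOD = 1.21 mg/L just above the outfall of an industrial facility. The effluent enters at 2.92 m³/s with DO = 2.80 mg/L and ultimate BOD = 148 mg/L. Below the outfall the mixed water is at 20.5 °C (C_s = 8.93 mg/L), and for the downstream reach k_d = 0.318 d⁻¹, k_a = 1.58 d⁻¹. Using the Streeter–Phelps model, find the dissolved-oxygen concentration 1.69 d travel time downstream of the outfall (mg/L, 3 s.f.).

Mixed DO = (11.4×8.11 + 2.92×2.80)/(11.4+2.92) = 100.6/14.32 = 7.027 mg/L.
Mixed L₀ = (11.4×1.21 + 2.92×148)/(14.32) = 446.0/14.32 = 31.14 mg/L.
Initial deficit D₀ = C_s − DO₀ = 8.93 − 7.027 = 1.903 mg/L.
D(1.69) = [0.318×31.14/(1.58−0.318)](e^(−0.318×1.69) − e^(−1.58×1.69)) + 1.903 e^(−1.58×1.69)
= 7.847 × (0.5843 − 0.06924) + 1.903 × 0.06924 = 4.173 mg/L.
DO = 8.93 − 4.173 = 4.757 mg/L.

DO ≈ 4.76 mg/L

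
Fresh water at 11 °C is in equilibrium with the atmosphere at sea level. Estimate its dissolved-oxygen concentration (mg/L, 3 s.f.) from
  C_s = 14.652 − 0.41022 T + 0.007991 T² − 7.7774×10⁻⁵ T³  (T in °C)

C_s ≈ 11.0 mg/L

C_s = 14.652 − 0.41022×11 + 0.007991×11² − 7.7774×10⁻⁵×11³ = 11.00 mg/L.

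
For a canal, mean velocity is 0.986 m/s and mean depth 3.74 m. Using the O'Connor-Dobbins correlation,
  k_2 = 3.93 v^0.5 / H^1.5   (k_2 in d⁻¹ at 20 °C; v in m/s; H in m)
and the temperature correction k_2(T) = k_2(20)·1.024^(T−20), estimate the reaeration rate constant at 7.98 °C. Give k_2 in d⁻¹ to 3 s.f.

k_2 ≈ 0.406 d⁻¹

k_2(20) = 3.93 × 0.986^0.5 / 3.74^1.5 = 3.93 × 0.9930 / 7.233 = 0.5395 d⁻¹.
k_2(7.98) = 0.5395 × 1.024^(7.98−20) = 0.5395 × 0.7520 = 0.4057 d⁻¹.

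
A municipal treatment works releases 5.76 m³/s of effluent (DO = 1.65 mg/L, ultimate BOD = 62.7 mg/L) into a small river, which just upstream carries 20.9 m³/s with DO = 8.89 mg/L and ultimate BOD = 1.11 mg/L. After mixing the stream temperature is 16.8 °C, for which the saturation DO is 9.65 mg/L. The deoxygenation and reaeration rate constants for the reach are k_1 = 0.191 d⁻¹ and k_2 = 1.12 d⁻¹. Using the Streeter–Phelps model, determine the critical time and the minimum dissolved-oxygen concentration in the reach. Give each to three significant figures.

t_c ≈ 0.254 d; minimum DO ≈ 7.31 mg/L

Mixed DO = (20.9×8.89 + 5.76×1.65)/(20.9+5.76) = 195.3/26.66 = 7.326 mg/L.
Mixed L₀ = (20.9×1.11 + 5.76×62.7)/(26.66) = 384.4/26.66 = 14.42 mg/L.
Initial deficit D₀ = C_s − DO₀ = 9.65 − 7.326 = 2.324 mg/L.
t_c = (1/0.9290) ln[(1.12/0.191)(1 − 2.324×0.9290/(0.191×14.42))] = 1.076 × ln(1.266) = 0.2537 d.
D_c = (0.191/1.12) × 14.42 × e^(−0.191×0.2537) = 0.1705 × 14.42 × 0.9527 = 2.342 mg/L.
Minimum DO = 9.65 − 2.342 = 7.308 mg/L.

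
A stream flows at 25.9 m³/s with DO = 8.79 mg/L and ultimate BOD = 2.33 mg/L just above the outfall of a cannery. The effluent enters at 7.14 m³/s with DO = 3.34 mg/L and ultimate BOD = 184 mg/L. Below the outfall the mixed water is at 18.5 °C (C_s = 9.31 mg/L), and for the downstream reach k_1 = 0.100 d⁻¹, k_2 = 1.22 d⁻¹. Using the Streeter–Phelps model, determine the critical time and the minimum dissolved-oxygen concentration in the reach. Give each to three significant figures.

t_c ≈ 1.69 d; minimum DO ≈ 6.43 mg/L

Mixed DO = (25.9×8.79 + 7.14×3.34)/(25.9+7.14) = 251.5/33.04 = 7.612 mg/L.
Mixed L₀ = (25.9×2.33 + 7.14×184)/(33.04) = 1374/33.04 = 41.59 mg/L.
Initial deficit D₀ = C_s − DO₀ = 9.31 − 7.612 = 1.698 mg/L.
t_c = (1/1.120) ln[(1.22/0.100)(1 − 1.698×1.120/(0.100×41.59))] = 0.8929 × ln(6.622) = 1.688 d.
D_c = (0.100/1.22) × 41.59 × e^(−0.100×1.688) = 0.08197 × 41.59 × 0.8447 = 2.880 mg/L.
Minimum DO = 9.31 − 2.880 = 6.430 mg/L.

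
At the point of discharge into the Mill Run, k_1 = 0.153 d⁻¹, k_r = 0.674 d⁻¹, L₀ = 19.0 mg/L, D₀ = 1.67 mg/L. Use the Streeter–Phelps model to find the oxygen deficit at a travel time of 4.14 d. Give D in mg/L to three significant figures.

D ≈ 2.72 mg/L

k_1 L₀/(k_r−k_1) = 0.153×19.0/(0.674−0.153) = 2.907/0.5210 = 5.580 mg/L.
e^(−k_1 t) = e^(−0.153×4.140) = 0.5308; e^(−k_r t) = e^(−0.674×4.140) = 0.06140.
D = 5.580 × (0.5308 − 0.06140) + 1.67 × 0.06140 = 2.619 + 0.1025 = 2.721 mg/L.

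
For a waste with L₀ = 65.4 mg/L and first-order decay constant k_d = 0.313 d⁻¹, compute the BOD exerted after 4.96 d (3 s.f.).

y ≈ 51.6 mg/L

y_t = L₀(1 − e^(−k_d t)) = 65.4 × (1 − e^(−0.313×4.96))
= 65.4 × (1 − 0.2117) = 65.4 × 0.7883 = 51.55 mg/L.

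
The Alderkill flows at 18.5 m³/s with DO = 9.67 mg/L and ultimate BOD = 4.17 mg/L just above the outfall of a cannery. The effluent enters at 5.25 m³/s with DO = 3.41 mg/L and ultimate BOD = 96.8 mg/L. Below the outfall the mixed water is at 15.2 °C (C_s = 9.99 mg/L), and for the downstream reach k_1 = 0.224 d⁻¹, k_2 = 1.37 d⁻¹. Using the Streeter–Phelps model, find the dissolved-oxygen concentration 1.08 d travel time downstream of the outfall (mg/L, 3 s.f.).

Mixed DO = (18.5×9.67 + 5.25×3.41)/(18.5+5.25) = 196.8/23.75 = 8.286 mg/L.
Mixed L₀ = (18.5×4.17 + 5.25×96.8)/(23.75) = 585.3/23.75 = 24.65 mg/L.
Initial deficit D₀ = C_s − DO₀ = 9.99 − 8.286 = 1.704 mg/L.
D(1.08) = [0.224×24.65/(1.37−0.224)](e^(−0.224×1.08) − e^(−1.37×1.08)) + 1.704 e^(−1.37×1.08)
= 4.817 × (0.7851 − 0.2277) + 1.704 × 0.2277 = 3.073 mg/L.
DO = 9.99 − 3.073 = 6.917 mg/L.

DO ≈ 6.92 mg/L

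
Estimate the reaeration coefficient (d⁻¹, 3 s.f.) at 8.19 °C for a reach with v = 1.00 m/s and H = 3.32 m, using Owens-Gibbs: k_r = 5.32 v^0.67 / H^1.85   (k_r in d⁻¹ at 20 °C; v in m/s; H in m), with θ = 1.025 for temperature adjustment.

k_r(20) = 5.32 × 1.00^0.67 / 3.32^1.85 = 5.32 × 1.000 / 9.207 = 0.5778 d⁻¹.
k_r(8.19) = 0.5778 × 1.025^(8.19−20) = 0.5778 × 0.7471 = 0.4317 d⁻¹.

k_r ≈ 0.432 d⁻¹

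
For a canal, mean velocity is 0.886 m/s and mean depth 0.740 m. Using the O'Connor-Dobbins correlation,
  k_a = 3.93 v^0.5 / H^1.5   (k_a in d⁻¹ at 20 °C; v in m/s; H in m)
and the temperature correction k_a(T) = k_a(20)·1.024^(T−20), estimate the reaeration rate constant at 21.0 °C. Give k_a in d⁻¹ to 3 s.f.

k_a(20) = 3.93 × 0.886^0.5 / 0.740^1.5 = 3.93 × 0.9413 / 0.6366 = 5.811 d⁻¹.
k_a(21.0) = 5.811 × 1.024^(21.0−20) = 5.811 × 1.024 = 5.951 d⁻¹.

k_a ≈ 5.95 d⁻¹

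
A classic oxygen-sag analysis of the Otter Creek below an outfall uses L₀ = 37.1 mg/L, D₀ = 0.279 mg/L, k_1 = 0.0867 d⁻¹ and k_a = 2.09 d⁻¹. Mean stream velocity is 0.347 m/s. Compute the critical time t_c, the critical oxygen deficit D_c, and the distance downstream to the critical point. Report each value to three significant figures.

t_c ≈ 1.49 d; D_c ≈ 1.35 mg/L; x_c ≈ 44.8 km

t_c = [1/(k_a−k_1)] ln[(k_a/k_1)(1 − D₀(k_a−k_1)/(k_1 L₀))]
= [1/(2.09−0.0867)] ln[(2.09/0.0867)(1 − 0.279×2.003/(0.0867×37.1))]
= (1/2.003) ln[24.11 × 0.8262] = 0.4992 × ln(19.92) = 0.4992 × 2.992 = 1.493 d.
L(t_c) = L₀ e^(−k_1 t_c) = 37.1 × 0.8786 = 32.59 mg/L, and at the critical point k_a D_c = k_1 L, so D_c = (0.0867/2.09) × 32.59 = 1.352 mg/L.
x_c = v t_c = 0.347 m/s × 1.493 d × 86400 s/d = 44770 m ≈ 44.8 km.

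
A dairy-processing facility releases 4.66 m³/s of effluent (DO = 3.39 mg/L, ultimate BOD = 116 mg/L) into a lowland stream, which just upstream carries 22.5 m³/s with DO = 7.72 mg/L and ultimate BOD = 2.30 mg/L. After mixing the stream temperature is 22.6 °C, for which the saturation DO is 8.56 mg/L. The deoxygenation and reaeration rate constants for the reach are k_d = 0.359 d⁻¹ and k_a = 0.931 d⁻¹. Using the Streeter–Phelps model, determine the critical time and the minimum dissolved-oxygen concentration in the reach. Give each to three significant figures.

t_c ≈ 1.45 d; minimum DO ≈ 3.57 mg/L

Mixed DO = (22.5×7.72 + 4.66×3.39)/(22.5+4.66) = 189.5/27.16 = 6.977 mg/L.
Mixed L₀ = (22.5×2.30 + 4.66×116)/(27.16) = 592.3/27.16 = 21.81 mg/L.
Initial deficit D₀ = C_s − DO₀ = 8.56 − 6.977 = 1.583 mg/L.
t_c = (1/0.5720) ln[(0.931/0.359)(1 − 1.583×0.5720/(0.359×21.81))] = 1.748 × ln(2.293) = 1.451 d.
D_c = (0.359/0.931) × 21.81 × e^(−0.359×1.451) = 0.3856 × 21.81 × 0.5940 = 4.995 mg/L.
Minimum DO = 8.56 − 4.995 = 3.565 mg/L.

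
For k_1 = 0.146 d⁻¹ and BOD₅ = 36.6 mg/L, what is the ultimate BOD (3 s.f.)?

L₀ ≈ 70.6 mg/L

BOD₅ = L₀(1 − e^(−5k_1)) ⇒ L₀ = BOD₅ / (1 − e^(−5×0.146))
= 36.6 / (1 − 0.4819) = 36.6 / 0.5181 = 70.64 mg/L.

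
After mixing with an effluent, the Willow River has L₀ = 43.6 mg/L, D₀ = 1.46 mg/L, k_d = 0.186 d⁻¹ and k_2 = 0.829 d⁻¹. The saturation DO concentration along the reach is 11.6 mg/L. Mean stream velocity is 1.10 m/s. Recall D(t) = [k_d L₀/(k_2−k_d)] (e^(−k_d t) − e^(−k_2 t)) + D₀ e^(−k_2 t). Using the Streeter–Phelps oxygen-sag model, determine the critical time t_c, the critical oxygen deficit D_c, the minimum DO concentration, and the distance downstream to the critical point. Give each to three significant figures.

t_c ≈ 2.13 d; D_c ≈ 6.58 mg/L; min DO ≈ 5.02 mg/L; x_c ≈ 203 km

With k_2/k_d = 4.457 and 1 − D₀(k_2−k_d)/(k_d L₀) = 0.8842,
t_c = ln(4.457 × 0.8842) / (0.829 − 0.186) = ln(3.941) / 0.6430 = 1.371/0.6430 = 2.133 d.
L(t_c) = L₀ e^(−k_d t_c) = 43.6 × 0.6725 = 29.32 mg/L, and at the critical point k_2 D_c = k_d L, so D_c = (0.186/0.829) × 29.32 = 6.579 mg/L.
Minimum DO = C_s − D_c = 11.6 − 6.579 = 5.021 mg/L.
x_c = v t_c = 1.10 m/s × 2.133 d × 86400 s/d = 202700 m ≈ 203 km.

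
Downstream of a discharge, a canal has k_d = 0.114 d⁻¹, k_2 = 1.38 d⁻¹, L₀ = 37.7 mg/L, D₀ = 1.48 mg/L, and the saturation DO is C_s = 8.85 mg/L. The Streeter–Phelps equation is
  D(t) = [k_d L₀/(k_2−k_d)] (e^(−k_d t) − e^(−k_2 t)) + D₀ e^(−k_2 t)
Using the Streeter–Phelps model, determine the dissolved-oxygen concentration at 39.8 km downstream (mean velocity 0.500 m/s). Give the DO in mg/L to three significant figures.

DO ≈ 6.33 mg/L

Travel time t = x/v = 39.8 km / (0.500 m/s) = 39800 m / 0.500 m/s = 79600 s = 0.9213 d.
k_d L₀/(k_2−k_d) = 0.114×37.7/(1.38−0.114) = 4.298/1.266 = 3.395 mg/L.
e^(−k_d t) = e^(−0.114×0.9213) = 0.9003; e^(−k_2 t) = e^(−1.38×0.9213) = 0.2804.
D = 3.395 × (0.9003 − 0.2804) + 1.48 × 0.2804 = 2.104 + 0.4151 = 2.519 mg/L.
DO = C_s − D = 8.85 − 2.519 = 6.331 mg/L.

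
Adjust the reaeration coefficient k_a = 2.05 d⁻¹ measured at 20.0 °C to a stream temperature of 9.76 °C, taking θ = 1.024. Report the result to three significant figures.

k_a ≈ 1.61 d⁻¹

k_a(T₂) = k_a(T₁) · θ^(T₂−T₁) = 2.05 × 1.024^(9.76−20.0)
= 2.05 × 1.024^-10.2 = 2.05 × 0.7844 = 1.608 d⁻¹.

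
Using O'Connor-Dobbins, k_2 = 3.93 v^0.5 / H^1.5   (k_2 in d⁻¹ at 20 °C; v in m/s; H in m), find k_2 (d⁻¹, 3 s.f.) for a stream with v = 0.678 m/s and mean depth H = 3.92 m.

k_2 ≈ 0.417 d⁻¹

k_2 = 3.93 × 0.678^0.5 / 3.92^1.5 = 3.93 × 0.8234 / 7.761 = 0.4169 d⁻¹.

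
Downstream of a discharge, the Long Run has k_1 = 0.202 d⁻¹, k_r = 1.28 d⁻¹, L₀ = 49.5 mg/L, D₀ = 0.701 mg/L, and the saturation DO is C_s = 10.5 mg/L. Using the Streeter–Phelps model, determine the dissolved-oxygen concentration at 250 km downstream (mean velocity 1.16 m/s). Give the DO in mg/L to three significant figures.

Travel time t = x/v = 250 km / (1.16 m/s) = 250000 m / 1.16 m/s = 215500 s = 2.494 d.
k_1 L₀/(k_r−k_1) = 0.202×49.5/(1.28−0.202) = 9.999/1.078 = 9.276 mg/L.
e^(−k_1 t) = e^(−0.202×2.494) = 0.6042; e^(−k_r t) = e^(−1.28×2.494) = 0.04105.
D = 9.276 × (0.6042 − 0.04105) + 0.701 × 0.04105 = 5.223 + 0.02878 = 5.252 mg/L.
DO = C_s − D = 10.5 − 5.252 = 5.248 mg/L.

DO ≈ 5.25 mg/L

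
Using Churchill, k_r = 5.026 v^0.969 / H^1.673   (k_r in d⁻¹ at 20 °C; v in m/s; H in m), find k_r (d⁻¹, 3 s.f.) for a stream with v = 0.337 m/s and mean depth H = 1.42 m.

k_r ≈ 0.974 d⁻¹

k_r = 5.026 × 0.337^0.969 / 1.42^1.673 = 5.026 × 0.3486 / 1.798 = 0.9744 d⁻¹.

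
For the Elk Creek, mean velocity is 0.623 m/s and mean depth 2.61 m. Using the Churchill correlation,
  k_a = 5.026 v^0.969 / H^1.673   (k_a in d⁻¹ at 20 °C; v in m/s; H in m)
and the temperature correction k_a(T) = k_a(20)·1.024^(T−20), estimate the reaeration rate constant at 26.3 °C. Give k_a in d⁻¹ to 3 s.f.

k_a(20) = 5.026 × 0.623^0.969 / 2.61^1.673 = 5.026 × 0.6322 / 4.978 = 0.6383 d⁻¹.
k_a(26.3) = 0.6383 × 1.024^(26.3−20) = 0.6383 × 1.161 = 0.7412 d⁻¹.

k_a ≈ 0.741 d⁻¹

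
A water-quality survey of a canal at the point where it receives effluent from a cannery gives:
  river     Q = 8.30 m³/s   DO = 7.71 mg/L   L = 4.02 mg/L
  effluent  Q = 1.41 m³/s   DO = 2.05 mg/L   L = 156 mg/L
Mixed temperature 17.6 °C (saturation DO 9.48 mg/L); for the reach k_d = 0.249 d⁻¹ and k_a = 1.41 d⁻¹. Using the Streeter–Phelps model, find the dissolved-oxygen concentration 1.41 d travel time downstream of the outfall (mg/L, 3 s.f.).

DO ≈ 5.95 mg/L

Mixed DO = (8.30×7.71 + 1.41×2.05)/(8.30+1.41) = 66.88/9.710 = 6.888 mg/L.
Mixed L₀ = (8.30×4.02 + 1.41×156)/(9.710) = 253.3/9.710 = 26.09 mg/L.
Initial deficit D₀ = C_s − DO₀ = 9.48 − 6.888 = 2.592 mg/L.
D(1.41) = [0.249×26.09/(1.41−0.249)](e^(−0.249×1.41) − e^(−1.41×1.41)) + 2.592 e^(−1.41×1.41)
= 5.595 × (0.7039 − 0.1370) + 2.592 × 0.1370 = 3.527 mg/L.
DO = 9.48 − 3.527 = 5.953 mg/L.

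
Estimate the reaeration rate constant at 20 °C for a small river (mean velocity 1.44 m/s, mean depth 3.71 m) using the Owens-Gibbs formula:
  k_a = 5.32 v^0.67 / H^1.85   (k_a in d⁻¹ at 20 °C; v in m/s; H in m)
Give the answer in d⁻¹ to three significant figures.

k_a ≈ 0.601 d⁻¹

k_a = 5.32 × 1.44^0.67 / 3.71^1.85 = 5.32 × 1.277 / 11.31 = 0.6007 d⁻¹.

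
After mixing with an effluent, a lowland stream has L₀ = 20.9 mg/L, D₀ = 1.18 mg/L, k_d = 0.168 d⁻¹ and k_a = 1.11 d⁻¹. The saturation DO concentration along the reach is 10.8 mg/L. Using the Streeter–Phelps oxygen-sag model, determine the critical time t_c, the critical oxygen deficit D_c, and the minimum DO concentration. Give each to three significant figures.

t_c ≈ 1.60 d; D_c ≈ 2.42 mg/L; min DO ≈ 8.38 mg/L

t_c = [1/(k_a−k_d)] ln[(k_a/k_d)(1 − D₀(k_a−k_d)/(k_d L₀))]
= [1/(1.11−0.168)] ln[(1.11/0.168)(1 − 1.18×0.9420/(0.168×20.9))]
= (1/0.9420) ln[6.607 × 0.6834] = 1.062 × ln(4.515) = 1.062 × 1.508 = 1.600 d.
L(t_c) = L₀ e^(−k_d t_c) = 20.9 × 0.7643 = 15.97 mg/L, and at the critical point k_a D_c = k_d L, so D_c = (0.168/1.11) × 15.97 = 2.418 mg/L.
Minimum DO = C_s − D_c = 10.8 − 2.418 = 8.382 mg/L.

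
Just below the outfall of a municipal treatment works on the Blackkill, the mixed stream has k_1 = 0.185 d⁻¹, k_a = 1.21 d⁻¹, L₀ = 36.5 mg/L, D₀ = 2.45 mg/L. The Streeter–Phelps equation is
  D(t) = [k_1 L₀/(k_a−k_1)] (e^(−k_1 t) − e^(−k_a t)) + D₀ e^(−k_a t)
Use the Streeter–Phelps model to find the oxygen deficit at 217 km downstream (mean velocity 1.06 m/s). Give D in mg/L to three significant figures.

D ≈ 4.01 mg/L

Travel time t = x/v = 217 km / (1.06 m/s) = 217000 m / 1.06 m/s = 204700 s = 2.369 d.
k_1 L₀/(k_a−k_1) = 0.185×36.5/(1.21−0.185) = 6.752/1.025 = 6.588 mg/L.
e^(−k_1 t) = e^(−0.185×2.369) = 0.6451; e^(−k_a t) = e^(−1.21×2.369) = 0.05687.
D = 6.588 × (0.6451 − 0.05687) + 2.45 × 0.05687 = 3.875 + 0.1393 = 4.015 mg/L.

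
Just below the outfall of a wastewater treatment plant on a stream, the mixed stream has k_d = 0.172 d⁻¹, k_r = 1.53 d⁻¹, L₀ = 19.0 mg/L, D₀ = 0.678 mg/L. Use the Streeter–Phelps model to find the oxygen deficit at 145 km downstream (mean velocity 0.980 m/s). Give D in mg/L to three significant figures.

Travel time t = x/v = 145 km / (0.980 m/s) = 145000 m / 0.980 m/s = 148000 s = 1.712 d.
k_d L₀/(k_r−k_d) = 0.172×19.0/(1.53−0.172) = 3.268/1.358 = 2.406 mg/L.
e^(−k_d t) = e^(−0.172×1.712) = 0.7449; e^(−k_r t) = e^(−1.53×1.712) = 0.07279.
D = 2.406 × (0.7449 − 0.07279) + 0.678 × 0.07279 = 1.617 + 0.04935 = 1.667 mg/L.

D ≈ 1.67 mg/L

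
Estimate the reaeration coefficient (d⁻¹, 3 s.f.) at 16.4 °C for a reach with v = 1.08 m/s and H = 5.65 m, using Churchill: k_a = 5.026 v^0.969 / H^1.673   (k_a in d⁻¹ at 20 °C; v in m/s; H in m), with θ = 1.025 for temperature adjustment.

k_a ≈ 0.273 d⁻¹

k_a(20) = 5.026 × 1.08^0.969 / 5.65^1.673 = 5.026 × 1.077 / 18.12 = 0.2988 d⁻¹.
k_a(16.4) = 0.2988 × 1.025^(16.4−20) = 0.2988 × 0.9149 = 0.2734 d⁻¹.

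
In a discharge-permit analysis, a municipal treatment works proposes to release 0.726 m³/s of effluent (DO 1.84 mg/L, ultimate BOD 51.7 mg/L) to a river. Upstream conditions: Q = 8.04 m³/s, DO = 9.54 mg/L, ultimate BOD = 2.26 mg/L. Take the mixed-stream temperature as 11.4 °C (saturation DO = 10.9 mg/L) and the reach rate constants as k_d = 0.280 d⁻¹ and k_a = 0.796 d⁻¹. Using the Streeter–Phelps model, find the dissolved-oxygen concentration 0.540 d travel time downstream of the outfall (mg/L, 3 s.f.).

DO ≈ 8.88 mg/L

Mixed DO = (8.04×9.54 + 0.726×1.84)/(8.04+0.726) = 78.04/8.766 = 8.902 mg/L.
Mixed L₀ = (8.04×2.26 + 0.726×51.7)/(8.766) = 55.70/8.766 = 6.355 mg/L.
Initial deficit D₀ = C_s − DO₀ = 10.9 − 8.902 = 1.998 mg/L.
D(0.540) = [0.280×6.355/(0.796−0.280)](e^(−0.280×0.540) − e^(−0.796×0.540)) + 1.998 e^(−0.796×0.540)
= 3.448 × (0.8597 − 0.6506) + 1.998 × 0.6506 = 2.021 mg/L.
DO = 10.9 − 2.021 = 8.879 mg/L.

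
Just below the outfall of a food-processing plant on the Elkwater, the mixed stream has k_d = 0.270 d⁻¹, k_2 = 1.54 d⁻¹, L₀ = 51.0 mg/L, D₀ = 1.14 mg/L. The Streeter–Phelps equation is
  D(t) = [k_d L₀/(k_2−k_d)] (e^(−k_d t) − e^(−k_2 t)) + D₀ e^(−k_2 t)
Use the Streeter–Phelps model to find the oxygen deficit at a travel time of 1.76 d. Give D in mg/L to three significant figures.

D ≈ 6.10 mg/L

k_d L₀/(k_2−k_d) = 0.270×51.0/(1.54−0.270) = 13.77/1.270 = 10.84 mg/L.
e^(−k_d t) = e^(−0.270×1.760) = 0.6218; e^(−k_2 t) = e^(−1.54×1.760) = 0.06651.
D = 10.84 × (0.6218 − 0.06651) + 1.14 × 0.06651 = 6.020 + 0.07582 = 6.096 mg/L.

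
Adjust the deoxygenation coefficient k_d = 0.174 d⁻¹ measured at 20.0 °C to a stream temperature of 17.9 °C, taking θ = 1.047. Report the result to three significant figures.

k_d(T₂) = k_d(T₁) · θ^(T₂−T₁) = 0.174 × 1.047^(17.9−20.0)
= 0.174 × 1.047^-2.10 = 0.174 × 0.9081 = 0.1580 d⁻¹.

k_d ≈ 0.158 d⁻¹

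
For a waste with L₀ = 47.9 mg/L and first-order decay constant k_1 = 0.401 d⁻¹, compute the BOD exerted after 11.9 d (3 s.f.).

y ≈ 47.5 mg/L

y_t = L₀(1 − e^(−k_1 t)) = 47.9 × (1 − e^(−0.401×11.9))
= 47.9 × (1 − 0.008464) = 47.9 × 0.9915 = 47.49 mg/L.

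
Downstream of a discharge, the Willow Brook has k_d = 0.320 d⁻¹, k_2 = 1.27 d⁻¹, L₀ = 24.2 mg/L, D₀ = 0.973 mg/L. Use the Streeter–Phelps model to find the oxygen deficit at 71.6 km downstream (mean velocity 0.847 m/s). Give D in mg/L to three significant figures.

D ≈ 3.89 mg/L

Travel time t = x/v = 71.6 km / (0.847 m/s) = 71600 m / 0.847 m/s = 84530 s = 0.9784 d.
k_d L₀/(k_2−k_d) = 0.320×24.2/(1.27−0.320) = 7.744/0.9500 = 8.152 mg/L.
e^(−k_d t) = e^(−0.320×0.9784) = 0.7312; e^(−k_2 t) = e^(−1.27×0.9784) = 0.2886.
D = 8.152 × (0.7312 − 0.2886) + 0.973 × 0.2886 = 3.607 + 0.2808 = 3.888 mg/L.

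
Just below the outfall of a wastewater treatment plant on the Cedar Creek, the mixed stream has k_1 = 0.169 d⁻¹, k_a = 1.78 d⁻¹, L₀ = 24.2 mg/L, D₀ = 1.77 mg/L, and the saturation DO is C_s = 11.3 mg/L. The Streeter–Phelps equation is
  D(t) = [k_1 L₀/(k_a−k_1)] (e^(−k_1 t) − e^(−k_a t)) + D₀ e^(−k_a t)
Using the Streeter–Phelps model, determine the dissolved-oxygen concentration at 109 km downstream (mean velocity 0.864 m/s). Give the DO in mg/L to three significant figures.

DO ≈ 9.37 mg/L

Travel time t = x/v = 109 km / (0.864 m/s) = 109000 m / 0.864 m/s = 126200 s = 1.460 d.
k_1 L₀/(k_a−k_1) = 0.169×24.2/(1.78−0.169) = 4.090/1.611 = 2.539 mg/L.
e^(−k_1 t) = e^(−0.169×1.460) = 0.7813; e^(−k_a t) = e^(−1.78×1.460) = 0.07434.
D = 2.539 × (0.7813 − 0.07434) + 1.77 × 0.07434 = 1.795 + 0.1316 = 1.926 mg/L.
DO = C_s − D = 11.3 − 1.926 = 9.374 mg/L.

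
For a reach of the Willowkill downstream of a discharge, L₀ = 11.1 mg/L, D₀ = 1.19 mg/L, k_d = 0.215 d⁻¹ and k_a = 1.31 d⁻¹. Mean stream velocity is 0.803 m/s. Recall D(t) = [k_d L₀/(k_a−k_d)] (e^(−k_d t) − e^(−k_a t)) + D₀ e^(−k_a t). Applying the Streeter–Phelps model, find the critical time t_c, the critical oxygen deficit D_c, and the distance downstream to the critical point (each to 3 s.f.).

At the critical point dD/dt = 0, so k_d L₀ e^(−k_d t) = k_a D. Substituting D(t) from the Streeter–Phelps equation and solving for t gives
t_c = ln[(k_a/k_d)(1 − D₀(k_a−k_d)/(k_d L₀))] / (k_a−k_d).
Here k_a−k_d = 1.095 d⁻¹ and 1 − D₀(k_a−k_d)/(k_d L₀) = 1 − 1.19×1.095/(0.215×11.1) = 0.4540, so
t_c = ln(6.093 × 0.4540) / 1.095 = 1.017 / 1.095 = 0.9292 d.
D_c = (k_d/k_a) L₀ e^(−k_d t_c) = (0.215/1.31) × 11.1 × e^(−0.215×0.9292) = 0.1641 × 11.1 × 0.8189 = 1.492 mg/L.
x_c = v t_c = 0.803 m/s × 0.9292 d × 86400 s/d = 64470 m ≈ 64.5 km.

t_c ≈ 0.929 d; D_c ≈ 1.49 mg/L; x_c ≈ 64.5 km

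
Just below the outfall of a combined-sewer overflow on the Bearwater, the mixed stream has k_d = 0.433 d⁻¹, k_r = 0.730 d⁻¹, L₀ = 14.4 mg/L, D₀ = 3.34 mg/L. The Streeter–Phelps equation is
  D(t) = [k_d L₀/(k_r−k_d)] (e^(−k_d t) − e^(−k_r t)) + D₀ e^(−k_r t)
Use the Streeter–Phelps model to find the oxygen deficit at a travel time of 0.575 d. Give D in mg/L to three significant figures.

D ≈ 4.76 mg/L

k_d L₀/(k_r−k_d) = 0.433×14.4/(0.730−0.433) = 6.235/0.2970 = 20.99 mg/L.
e^(−k_d t) = e^(−0.433×0.5750) = 0.7796; e^(−k_r t) = e^(−0.730×0.5750) = 0.6572.
D = 20.99 × (0.7796 − 0.6572) + 3.34 × 0.6572 = 2.569 + 2.195 = 4.764 mg/L.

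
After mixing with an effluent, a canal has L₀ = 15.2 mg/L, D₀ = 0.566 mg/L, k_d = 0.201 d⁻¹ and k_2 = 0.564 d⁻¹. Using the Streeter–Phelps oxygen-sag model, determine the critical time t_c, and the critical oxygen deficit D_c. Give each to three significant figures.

t_c = [1/(k_2−k_d)] ln[(k_2/k_d)(1 − D₀(k_2−k_d)/(k_d L₀))]
= [1/(0.564−0.201)] ln[(0.564/0.201)(1 − 0.566×0.3630/(0.201×15.2))]
= (1/0.3630) ln[2.806 × 0.9328] = 2.755 × ln(2.617) = 2.755 × 0.9621 = 2.651 d.
L(t_c) = L₀ e^(−k_d t_c) = 15.2 × 0.5870 = 8.922 mg/L, and at the critical point k_2 D_c = k_d L, so D_c = (0.201/0.564) × 8.922 = 3.180 mg/L.

t_c ≈ 2.65 d; D_c ≈ 3.18 mg/L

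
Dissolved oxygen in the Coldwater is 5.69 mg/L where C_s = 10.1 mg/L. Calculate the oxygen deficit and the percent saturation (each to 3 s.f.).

D = C_s − C = 10.1 − 5.69 = 4.41 mg/L.
% saturation = 5.69/10.1 × 100 = 56.3 %.

D ≈ 4.41 mg/L; 56.3 % saturation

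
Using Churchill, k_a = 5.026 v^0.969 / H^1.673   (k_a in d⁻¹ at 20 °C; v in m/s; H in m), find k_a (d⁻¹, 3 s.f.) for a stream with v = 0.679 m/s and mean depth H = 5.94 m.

k_a = 5.026 × 0.679^0.969 / 5.94^1.673 = 5.026 × 0.6872 / 19.70 = 0.1753 d⁻¹.

k_a ≈ 0.175 d⁻¹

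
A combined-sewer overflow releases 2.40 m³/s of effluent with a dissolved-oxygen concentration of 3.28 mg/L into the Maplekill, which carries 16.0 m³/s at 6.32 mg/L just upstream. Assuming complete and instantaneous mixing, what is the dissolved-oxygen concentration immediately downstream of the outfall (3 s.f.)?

Flow-weighted mixing: C = (Q_r C_r + Q_w C_w)/(Q_r + Q_w)
= (16.0×6.32 + 2.40×3.28)/(16.0 + 2.40) = 109.0/18.40 = 5.923 mg/L.

5.92 mg/L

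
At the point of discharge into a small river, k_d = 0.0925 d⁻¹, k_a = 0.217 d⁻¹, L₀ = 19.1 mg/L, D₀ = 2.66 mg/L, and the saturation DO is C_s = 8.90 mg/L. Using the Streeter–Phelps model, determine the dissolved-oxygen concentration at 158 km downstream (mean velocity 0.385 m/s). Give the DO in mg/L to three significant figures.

Travel time t = x/v = 158 km / (0.385 m/s) = 158000 m / 0.385 m/s = 410400 s = 4.750 d.
k_d L₀/(k_a−k_d) = 0.0925×19.1/(0.217−0.0925) = 1.767/0.1245 = 14.19 mg/L.
e^(−k_d t) = e^(−0.0925×4.750) = 0.6444; e^(−k_a t) = e^(−0.217×4.750) = 0.3567.
D = 14.19 × (0.6444 − 0.3567) + 2.66 × 0.3567 = 4.083 + 0.9490 = 5.032 mg/L.
DO = C_s − D = 8.90 − 5.032 = 3.868 mg/L.

DO ≈ 3.87 mg/L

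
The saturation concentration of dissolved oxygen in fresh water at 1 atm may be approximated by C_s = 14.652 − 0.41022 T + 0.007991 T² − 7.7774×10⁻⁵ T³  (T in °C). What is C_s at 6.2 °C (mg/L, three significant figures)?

C_s ≈ 12.4 mg/L

C_s = 14.652 − 0.41022×6.2 + 0.007991×6.2² − 7.7774×10⁻⁵×6.2³ = 12.40 mg/L.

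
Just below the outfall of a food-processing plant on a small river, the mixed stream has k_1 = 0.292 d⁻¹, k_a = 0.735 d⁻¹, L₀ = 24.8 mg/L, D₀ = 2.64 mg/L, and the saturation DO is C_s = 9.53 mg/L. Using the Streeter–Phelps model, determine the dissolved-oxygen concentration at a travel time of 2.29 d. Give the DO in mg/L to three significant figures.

DO ≈ 3.70 mg/L

k_1 L₀/(k_a−k_1) = 0.292×24.8/(0.735−0.292) = 7.242/0.4430 = 16.35 mg/L.
e^(−k_1 t) = e^(−0.292×2.290) = 0.5124; e^(−k_a t) = e^(−0.735×2.290) = 0.1858.
D = 16.35 × (0.5124 − 0.1858) + 2.64 × 0.1858 = 5.339 + 0.4905 = 5.829 mg/L.
DO = C_s − D = 9.53 − 5.829 = 3.701 mg/L.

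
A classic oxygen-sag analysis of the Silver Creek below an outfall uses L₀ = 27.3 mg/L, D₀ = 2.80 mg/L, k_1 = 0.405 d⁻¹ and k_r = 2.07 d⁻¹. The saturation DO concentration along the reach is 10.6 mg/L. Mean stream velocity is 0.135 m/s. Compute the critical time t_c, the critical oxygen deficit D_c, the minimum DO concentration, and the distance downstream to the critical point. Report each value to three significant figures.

t_c = [1/(k_r−k_1)] ln[(k_r/k_1)(1 − D₀(k_r−k_1)/(k_1 L₀))]
= [1/(2.07−0.405)] ln[(2.07/0.405)(1 − 2.80×1.665/(0.405×27.3))]
= (1/1.665) ln[5.111 × 0.5783] = 0.6006 × ln(2.956) = 0.6006 × 1.084 = 0.6510 d.
D_c = (k_1/k_r) L₀ e^(−k_1 t_c) = (0.405/2.07) × 27.3 × e^(−0.405×0.6510) = 0.1957 × 27.3 × 0.7683 = 4.103 mg/L.
Minimum DO = C_s − D_c = 10.6 − 4.103 = 6.497 mg/L.
x_c = v t_c = 0.135 m/s × 0.6510 d × 86400 s/d = 7593 m ≈ 7.59 km.

t_c ≈ 0.651 d; D_c ≈ 4.10 mg/L; min DO ≈ 6.50 mg/L; x_c ≈ 7.59 km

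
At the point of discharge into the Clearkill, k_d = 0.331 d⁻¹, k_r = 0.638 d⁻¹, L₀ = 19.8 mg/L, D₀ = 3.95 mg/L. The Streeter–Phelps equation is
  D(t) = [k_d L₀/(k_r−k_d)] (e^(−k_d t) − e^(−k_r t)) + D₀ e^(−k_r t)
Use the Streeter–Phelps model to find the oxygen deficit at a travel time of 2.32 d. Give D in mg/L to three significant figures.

D ≈ 5.95 mg/L

k_d L₀/(k_r−k_d) = 0.331×19.8/(0.638−0.331) = 6.554/0.3070 = 21.35 mg/L.
e^(−k_d t) = e^(−0.331×2.320) = 0.4640; e^(−k_r t) = e^(−0.638×2.320) = 0.2276.
D = 21.35 × (0.4640 − 0.2276) + 3.95 × 0.2276 = 5.046 + 0.8990 = 5.945 mg/L.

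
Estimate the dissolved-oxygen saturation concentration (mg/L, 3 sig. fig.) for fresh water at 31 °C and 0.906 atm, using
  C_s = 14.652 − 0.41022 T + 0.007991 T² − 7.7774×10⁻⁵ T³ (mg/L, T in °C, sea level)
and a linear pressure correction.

C_s ≈ 6.61 mg/L

At sea level: C_s = 14.652 − 0.41022×31 + 0.007991×31² − 7.7774×10⁻⁵×31³ = 7.298 mg/L.
Pressure correction: C_s' = 7.298 × 0.906 = 6.612 mg/L.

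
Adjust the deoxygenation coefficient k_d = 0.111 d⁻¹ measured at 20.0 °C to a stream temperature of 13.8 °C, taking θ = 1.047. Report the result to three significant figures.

k_d(T₂) = k_d(T₁) · θ^(T₂−T₁) = 0.111 × 1.047^(13.8−20.0)
= 0.111 × 1.047^-6.20 = 0.111 × 0.7522 = 0.08349 d⁻¹.

k_d ≈ 0.0835 d⁻¹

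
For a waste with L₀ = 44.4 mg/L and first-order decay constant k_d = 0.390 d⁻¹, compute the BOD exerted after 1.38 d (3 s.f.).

y_t = L₀(1 − e^(−k_d t)) = 44.4 × (1 − e^(−0.390×1.38))
= 44.4 × (1 − 0.5838) = 44.4 × 0.4162 = 18.48 mg/L.

y ≈ 18.5 mg/L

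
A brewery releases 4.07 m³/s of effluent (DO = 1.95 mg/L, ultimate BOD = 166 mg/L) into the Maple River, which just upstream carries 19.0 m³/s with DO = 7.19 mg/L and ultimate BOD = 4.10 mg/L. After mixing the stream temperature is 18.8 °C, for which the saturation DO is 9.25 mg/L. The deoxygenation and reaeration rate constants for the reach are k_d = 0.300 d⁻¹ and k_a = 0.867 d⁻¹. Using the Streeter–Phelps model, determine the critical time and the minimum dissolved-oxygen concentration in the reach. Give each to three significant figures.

Mixed DO = (19.0×7.19 + 4.07×1.95)/(19.0+4.07) = 144.5/23.07 = 6.266 mg/L.
Mixed L₀ = (19.0×4.10 + 4.07×166)/(23.07) = 753.5/23.07 = 32.66 mg/L.
Initial deficit D₀ = C_s − DO₀ = 9.25 − 6.266 = 2.984 mg/L.
t_c = (1/0.5670) ln[(0.867/0.300)(1 − 2.984×0.5670/(0.300×32.66))] = 1.764 × ln(2.391) = 1.537 d.
D_c = (0.300/0.867) × 32.66 × e^(−0.300×1.537) = 0.3460 × 32.66 × 0.6305 = 7.126 mg/L.
Minimum DO = 9.25 − 7.126 = 2.124 mg/L.

t_c ≈ 1.54 d; minimum DO ≈ 2.12 mg/L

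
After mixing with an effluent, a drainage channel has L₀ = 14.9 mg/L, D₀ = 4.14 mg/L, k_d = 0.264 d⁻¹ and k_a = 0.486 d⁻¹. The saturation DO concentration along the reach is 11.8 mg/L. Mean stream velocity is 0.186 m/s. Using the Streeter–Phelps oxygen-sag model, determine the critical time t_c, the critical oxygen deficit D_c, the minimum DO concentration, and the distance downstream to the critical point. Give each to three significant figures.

t_c ≈ 1.55 d; D_c ≈ 5.38 mg/L; min DO ≈ 6.42 mg/L; x_c ≈ 24.9 km

With k_a/k_d = 1.841 and 1 − D₀(k_a−k_d)/(k_d L₀) = 0.7664,
t_c = ln(1.841 × 0.7664) / (0.486 − 0.264) = ln(1.411) / 0.2220 = 0.3441/0.2220 = 1.550 d.
D_c = (k_d/k_a) L₀ e^(−k_d t_c) = (0.264/0.486) × 14.9 × e^(−0.264×1.550) = 0.5432 × 14.9 × 0.6641 = 5.375 mg/L.
Minimum DO = C_s − D_c = 11.8 − 5.375 = 6.425 mg/L.
x_c = v t_c = 0.186 m/s × 1.550 d × 86400 s/d = 24910 m ≈ 24.9 km.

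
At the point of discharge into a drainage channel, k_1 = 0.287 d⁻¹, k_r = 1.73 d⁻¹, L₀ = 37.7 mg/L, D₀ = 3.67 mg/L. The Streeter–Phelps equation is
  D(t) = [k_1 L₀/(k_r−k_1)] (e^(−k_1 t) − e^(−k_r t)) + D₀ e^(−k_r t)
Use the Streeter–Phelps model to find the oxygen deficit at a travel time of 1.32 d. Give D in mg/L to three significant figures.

k_1 L₀/(k_r−k_1) = 0.287×37.7/(1.73−0.287) = 10.82/1.443 = 7.498 mg/L.
e^(−k_1 t) = e^(−0.287×1.320) = 0.6847; e^(−k_r t) = e^(−1.73×1.320) = 0.1019.
D = 7.498 × (0.6847 − 0.1019) + 3.67 × 0.1019 = 4.369 + 0.3740 = 4.744 mg/L.

D ≈ 4.74 mg/L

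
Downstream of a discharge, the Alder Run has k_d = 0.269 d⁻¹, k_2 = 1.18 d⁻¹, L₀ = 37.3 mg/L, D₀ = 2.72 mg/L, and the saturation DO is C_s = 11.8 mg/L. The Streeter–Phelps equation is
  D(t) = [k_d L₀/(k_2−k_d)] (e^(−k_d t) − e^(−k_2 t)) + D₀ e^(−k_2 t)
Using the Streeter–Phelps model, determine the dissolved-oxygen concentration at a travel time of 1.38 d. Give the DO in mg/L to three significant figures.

DO ≈ 5.83 mg/L

k_d L₀/(k_2−k_d) = 0.269×37.3/(1.18−0.269) = 10.03/0.9110 = 11.01 mg/L.
e^(−k_d t) = e^(−0.269×1.380) = 0.6899; e^(−k_2 t) = e^(−1.18×1.380) = 0.1962.
D = 11.01 × (0.6899 − 0.1962) + 2.72 × 0.1962 = 5.437 + 0.5338 = 5.971 mg/L.
DO = C_s − D = 11.8 − 5.971 = 5.829 mg/L.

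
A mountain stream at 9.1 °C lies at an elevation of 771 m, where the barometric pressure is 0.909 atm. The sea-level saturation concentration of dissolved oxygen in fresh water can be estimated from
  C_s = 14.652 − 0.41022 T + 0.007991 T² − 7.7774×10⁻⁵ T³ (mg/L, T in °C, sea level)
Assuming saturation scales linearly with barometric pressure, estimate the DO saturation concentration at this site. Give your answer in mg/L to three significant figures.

At sea level: C_s = 14.652 − 0.41022×9.1 + 0.007991×9.1² − 7.7774×10⁻⁵×9.1³ = 11.52 mg/L.
Pressure correction: C_s' = 11.52 × 0.909 = 10.47 mg/L.

C_s ≈ 10.5 mg/L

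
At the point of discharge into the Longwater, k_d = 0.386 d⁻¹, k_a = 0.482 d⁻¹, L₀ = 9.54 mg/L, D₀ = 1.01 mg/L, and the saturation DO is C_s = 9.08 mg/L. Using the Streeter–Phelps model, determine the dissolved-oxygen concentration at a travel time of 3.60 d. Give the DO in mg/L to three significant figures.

k_d L₀/(k_a−k_d) = 0.386×9.54/(0.482−0.386) = 3.682/0.09600 = 38.36 mg/L.
e^(−k_d t) = e^(−0.386×3.600) = 0.2492; e^(−k_a t) = e^(−0.482×3.600) = 0.1764.
D = 38.36 × (0.2492 − 0.1764) + 1.01 × 0.1764 = 2.793 + 0.1781 = 2.971 mg/L.
DO = C_s − D = 9.08 − 2.971 = 6.109 mg/L.

DO ≈ 6.11 mg/L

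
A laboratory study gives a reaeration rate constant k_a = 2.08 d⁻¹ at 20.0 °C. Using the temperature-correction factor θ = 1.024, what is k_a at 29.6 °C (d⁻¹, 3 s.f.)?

k_a(T₂) = k_a(T₁) · θ^(T₂−T₁) = 2.08 × 1.024^(29.6−20.0)
= 2.08 × 1.024^9.60 = 2.08 × 1.256 = 2.612 d⁻¹.

k_a ≈ 2.61 d⁻¹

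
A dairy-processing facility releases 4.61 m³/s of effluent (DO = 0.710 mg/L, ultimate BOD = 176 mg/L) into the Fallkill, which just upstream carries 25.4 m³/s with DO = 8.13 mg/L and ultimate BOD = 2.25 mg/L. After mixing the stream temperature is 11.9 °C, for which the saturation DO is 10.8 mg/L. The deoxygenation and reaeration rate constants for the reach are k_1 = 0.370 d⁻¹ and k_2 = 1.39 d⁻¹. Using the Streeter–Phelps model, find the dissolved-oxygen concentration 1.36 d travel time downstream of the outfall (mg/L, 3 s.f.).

Mixed DO = (25.4×8.13 + 4.61×0.710)/(25.4+4.61) = 209.8/30.01 = 6.990 mg/L.
Mixed L₀ = (25.4×2.25 + 4.61×176)/(30.01) = 868.5/30.01 = 28.94 mg/L.
Initial deficit D₀ = C_s − DO₀ = 10.8 − 6.990 = 3.810 mg/L.
D(1.36) = [0.370×28.94/(1.39−0.370)](e^(−0.370×1.36) − e^(−1.39×1.36)) + 3.810 e^(−1.39×1.36)
= 10.50 × (0.6046 − 0.1510) + 3.810 × 0.1510 = 5.337 mg/L.
DO = 10.8 − 5.337 = 5.463 mg/L.

DO ≈ 5.46 mg/L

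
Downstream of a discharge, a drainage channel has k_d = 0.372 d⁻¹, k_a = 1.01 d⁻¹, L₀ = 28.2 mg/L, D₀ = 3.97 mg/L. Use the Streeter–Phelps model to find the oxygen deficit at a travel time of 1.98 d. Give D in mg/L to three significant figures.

k_d L₀/(k_a−k_d) = 0.372×28.2/(1.01−0.372) = 10.49/0.6380 = 16.44 mg/L.
e^(−k_d t) = e^(−0.372×1.980) = 0.4788; e^(−k_a t) = e^(−1.01×1.980) = 0.1354.
D = 16.44 × (0.4788 − 0.1354) + 3.97 × 0.1354 = 5.646 + 0.5374 = 6.184 mg/L.

D ≈ 6.18 mg/L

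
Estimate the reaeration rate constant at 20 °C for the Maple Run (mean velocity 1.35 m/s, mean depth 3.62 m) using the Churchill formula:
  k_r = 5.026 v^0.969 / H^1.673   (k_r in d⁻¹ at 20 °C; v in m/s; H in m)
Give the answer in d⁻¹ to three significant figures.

k_r ≈ 0.781 d⁻¹

k_r = 5.026 × 1.35^0.969 / 3.62^1.673 = 5.026 × 1.337 / 8.604 = 0.7813 d⁻¹.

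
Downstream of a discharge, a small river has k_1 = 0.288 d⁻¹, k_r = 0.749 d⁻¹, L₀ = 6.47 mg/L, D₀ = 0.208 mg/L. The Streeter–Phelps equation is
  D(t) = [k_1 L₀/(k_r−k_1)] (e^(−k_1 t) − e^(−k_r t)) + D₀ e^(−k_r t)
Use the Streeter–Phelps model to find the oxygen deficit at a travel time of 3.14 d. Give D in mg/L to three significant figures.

k_1 L₀/(k_r−k_1) = 0.288×6.47/(0.749−0.288) = 1.863/0.4610 = 4.042 mg/L.
e^(−k_1 t) = e^(−0.288×3.140) = 0.4048; e^(−k_r t) = e^(−0.749×3.140) = 0.09519.
D = 4.042 × (0.4048 − 0.09519) + 0.208 × 0.09519 = 1.252 + 0.01980 = 1.271 mg/L.

D ≈ 1.27 mg/L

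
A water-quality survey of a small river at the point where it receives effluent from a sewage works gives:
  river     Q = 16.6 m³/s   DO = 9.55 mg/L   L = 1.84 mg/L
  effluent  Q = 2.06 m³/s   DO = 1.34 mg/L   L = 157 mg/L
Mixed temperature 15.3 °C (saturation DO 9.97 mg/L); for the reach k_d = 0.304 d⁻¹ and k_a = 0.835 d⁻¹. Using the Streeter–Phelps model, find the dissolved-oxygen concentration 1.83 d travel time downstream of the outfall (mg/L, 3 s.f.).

DO ≈ 5.81 mg/L

Mixed DO = (16.6×9.55 + 2.06×1.34)/(16.6+2.06) = 161.3/18.66 = 8.644 mg/L.
Mixed L₀ = (16.6×1.84 + 2.06×157)/(18.66) = 354.0/18.66 = 18.97 mg/L.
Initial deficit D₀ = C_s − DO₀ = 9.97 − 8.644 = 1.326 mg/L.
D(1.83) = [0.304×18.97/(0.835−0.304)](e^(−0.304×1.83) − e^(−0.835×1.83)) + 1.326 e^(−0.835×1.83)
= 10.86 × (0.5733 − 0.2170) + 1.326 × 0.2170 = 4.158 mg/L.
DO = 9.97 − 4.158 = 5.812 mg/L.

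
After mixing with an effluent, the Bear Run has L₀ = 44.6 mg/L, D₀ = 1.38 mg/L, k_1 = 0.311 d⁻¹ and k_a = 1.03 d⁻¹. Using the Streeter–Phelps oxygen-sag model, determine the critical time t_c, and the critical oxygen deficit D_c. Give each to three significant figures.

t_c ≈ 1.56 d; D_c ≈ 8.28 mg/L

At the critical point dD/dt = 0, so k_1 L₀ e^(−k_1 t) = k_a D. Substituting D(t) from the Streeter–Phelps equation and solving for t gives
t_c = ln[(k_a/k_1)(1 − D₀(k_a−k_1)/(k_1 L₀))] / (k_a−k_1).
Here k_a−k_1 = 0.7190 d⁻¹ and 1 − D₀(k_a−k_1)/(k_1 L₀) = 1 − 1.38×0.7190/(0.311×44.6) = 0.9285, so
t_c = ln(3.312 × 0.9285) / 0.7190 = 1.123 / 0.7190 = 1.562 d.
D_c = (k_1/k_a) L₀ e^(−k_1 t_c) = (0.311/1.03) × 44.6 × e^(−0.311×1.562) = 0.3019 × 44.6 × 0.6152 = 8.284 mg/L.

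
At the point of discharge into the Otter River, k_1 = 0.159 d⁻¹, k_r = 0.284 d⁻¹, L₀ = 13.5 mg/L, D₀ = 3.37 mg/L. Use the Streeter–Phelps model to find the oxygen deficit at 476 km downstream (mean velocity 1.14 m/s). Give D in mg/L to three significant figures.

Travel time t = x/v = 476 km / (1.14 m/s) = 476000 m / 1.14 m/s = 417500 s = 4.833 d.
k_1 L₀/(k_r−k_1) = 0.159×13.5/(0.284−0.159) = 2.147/0.1250 = 17.17 mg/L.
e^(−k_1 t) = e^(−0.159×4.833) = 0.4638; e^(−k_r t) = e^(−0.284×4.833) = 0.2535.
D = 17.17 × (0.4638 − 0.2535) + 3.37 × 0.2535 = 3.611 + 0.8542 = 4.465 mg/L.

D ≈ 4.47 mg/L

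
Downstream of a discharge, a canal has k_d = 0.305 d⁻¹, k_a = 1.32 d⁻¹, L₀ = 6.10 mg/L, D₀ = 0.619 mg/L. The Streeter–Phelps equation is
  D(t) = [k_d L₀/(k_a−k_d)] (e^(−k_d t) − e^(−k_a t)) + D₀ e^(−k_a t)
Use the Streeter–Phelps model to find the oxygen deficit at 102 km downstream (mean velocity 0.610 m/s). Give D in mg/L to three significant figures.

D ≈ 0.921 mg/L

Travel time t = x/v = 102 km / (0.610 m/s) = 102000 m / 0.610 m/s = 167200 s = 1.935 d.
k_d L₀/(k_a−k_d) = 0.305×6.10/(1.32−0.305) = 1.860/1.015 = 1.833 mg/L.
e^(−k_d t) = e^(−0.305×1.935) = 0.5542; e^(−k_a t) = e^(−1.32×1.935) = 0.07772.
D = 1.833 × (0.5542 − 0.07772) + 0.619 × 0.07772 = 0.8733 + 0.04811 = 0.9215 mg/L.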